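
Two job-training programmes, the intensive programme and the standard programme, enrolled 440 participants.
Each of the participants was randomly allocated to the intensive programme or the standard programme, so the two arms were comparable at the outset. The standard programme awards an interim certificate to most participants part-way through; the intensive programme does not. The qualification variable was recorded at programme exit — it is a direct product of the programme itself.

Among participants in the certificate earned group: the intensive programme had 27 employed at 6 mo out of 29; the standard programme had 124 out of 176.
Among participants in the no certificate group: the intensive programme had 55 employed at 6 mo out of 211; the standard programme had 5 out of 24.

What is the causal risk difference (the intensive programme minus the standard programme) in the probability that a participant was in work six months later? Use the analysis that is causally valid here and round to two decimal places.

the intensive programme is higher inside every qualification attained during the programme stratum but the standard programme is higher in aggregate. Whether to stratify depends on how qualification attained during the programme relates to the programme.
Stratifying would compare programmes among participants the programmes themselves sorted into qualification attained during the programme groups — a form of selection on an intermediate. The unconditioned pooled rates give the total causal effect.
The causal difference is the pooled difference: 0.342 − 0.645 = -0.303.

-0.30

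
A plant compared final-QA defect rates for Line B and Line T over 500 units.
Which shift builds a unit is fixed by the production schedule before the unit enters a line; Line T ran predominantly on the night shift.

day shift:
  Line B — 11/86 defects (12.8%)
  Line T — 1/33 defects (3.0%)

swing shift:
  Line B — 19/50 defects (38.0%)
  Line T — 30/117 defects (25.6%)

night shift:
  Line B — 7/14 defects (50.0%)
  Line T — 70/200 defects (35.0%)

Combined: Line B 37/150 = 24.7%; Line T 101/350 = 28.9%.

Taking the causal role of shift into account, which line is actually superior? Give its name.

Shift differs across lines for reasons unrelated to any effect of the line itself, and it separately predicts the outcome — a classic confounder. We must compare within shift levels.
Within each level — day shift: 12.8% vs 3.0%; swing shift: 38.0% vs 25.6%; night shift: 50.0% vs 35.0% — Line T is lower every time.

Line T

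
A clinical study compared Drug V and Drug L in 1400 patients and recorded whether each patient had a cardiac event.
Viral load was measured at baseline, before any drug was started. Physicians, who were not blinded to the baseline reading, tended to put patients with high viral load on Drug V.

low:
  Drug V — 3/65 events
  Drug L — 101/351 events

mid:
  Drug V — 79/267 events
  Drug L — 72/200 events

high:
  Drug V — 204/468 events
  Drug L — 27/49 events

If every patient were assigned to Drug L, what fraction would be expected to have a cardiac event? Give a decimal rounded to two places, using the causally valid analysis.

The stratified and pooled comparisons disagree (Drug V wins within each viral load; Drug L wins overall), so the answer turns on the causal role of viral load.
Here viral load is a common cause — it drives both which drug a case falls under and the outcome. The crude comparison mixes populations; the stratum-specific rates are the causally relevant ones.
Standardising Drug L to the population viral load mix: 0.297·101/351 + 0.334·72/200 + 0.369·27/49 = 0.409.

0.41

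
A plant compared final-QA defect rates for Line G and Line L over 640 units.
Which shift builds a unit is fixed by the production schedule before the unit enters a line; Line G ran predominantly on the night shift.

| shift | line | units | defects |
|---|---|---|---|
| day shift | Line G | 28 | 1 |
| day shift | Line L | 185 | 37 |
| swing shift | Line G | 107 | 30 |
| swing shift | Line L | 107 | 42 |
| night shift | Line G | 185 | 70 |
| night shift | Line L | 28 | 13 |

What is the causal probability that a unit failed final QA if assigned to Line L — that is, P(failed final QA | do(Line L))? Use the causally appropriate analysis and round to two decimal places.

0.35

The imbalance in shift arose from how units were allocated, not from anything the line did; and shift independently affects the outcome. The pooled gap is confounded — condition on shift.
Standardising Line L to the population shift mix: 0.333·37/185 + 0.334·42/107 + 0.333·13/28 = 0.352.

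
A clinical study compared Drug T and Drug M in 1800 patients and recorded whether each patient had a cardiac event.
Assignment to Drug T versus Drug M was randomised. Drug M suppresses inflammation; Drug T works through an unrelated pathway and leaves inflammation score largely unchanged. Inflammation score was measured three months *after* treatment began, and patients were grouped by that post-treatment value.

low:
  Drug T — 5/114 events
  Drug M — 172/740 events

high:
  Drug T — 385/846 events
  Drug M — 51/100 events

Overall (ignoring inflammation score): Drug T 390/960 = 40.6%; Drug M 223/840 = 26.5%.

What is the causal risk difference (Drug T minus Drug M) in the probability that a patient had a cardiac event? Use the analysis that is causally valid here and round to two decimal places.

+0.14

Inflammation score is recorded after the drug and is itself shifted by it — it sits on the causal path from drug to outcome. Conditioning on a mediator would strip out part of the effect we want; the pooled comparison gives the total causal effect.
The causal difference is the pooled difference: 0.406 − 0.265 = +0.141.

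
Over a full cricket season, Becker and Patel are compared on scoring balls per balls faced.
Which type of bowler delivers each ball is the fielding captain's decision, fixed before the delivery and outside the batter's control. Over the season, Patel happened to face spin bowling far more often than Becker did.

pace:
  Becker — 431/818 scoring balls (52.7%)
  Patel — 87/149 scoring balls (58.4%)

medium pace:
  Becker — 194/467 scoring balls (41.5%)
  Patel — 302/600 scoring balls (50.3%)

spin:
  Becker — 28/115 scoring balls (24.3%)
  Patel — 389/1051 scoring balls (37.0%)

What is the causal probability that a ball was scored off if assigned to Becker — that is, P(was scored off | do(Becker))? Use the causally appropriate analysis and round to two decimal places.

Since bowling type is a pre-existing factor (not a product of the player) and it affects the outcome on its own, it is a confounder. The stratified rates, not the pooled rate, identify the causal effect.
Standardising Becker to the population bowling type mix: 0.302·431/818 + 0.333·194/467 + 0.364·28/115 = 0.386.

0.39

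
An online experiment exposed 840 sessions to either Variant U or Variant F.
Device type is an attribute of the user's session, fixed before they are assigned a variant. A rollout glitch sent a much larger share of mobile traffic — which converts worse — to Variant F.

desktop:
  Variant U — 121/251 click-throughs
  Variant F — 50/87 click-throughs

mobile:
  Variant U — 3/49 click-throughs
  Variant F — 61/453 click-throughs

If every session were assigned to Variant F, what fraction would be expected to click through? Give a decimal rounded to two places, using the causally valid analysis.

0.31

Nothing the variant does changes device type; the imbalance is an allocation artefact. With device type also predicting the outcome, the pooled figure is confounded, and the within-stratum comparison is the causal one.
Standardising Variant F to the population device type mix: 0.402·50/87 + 0.598·61/453 = 0.312.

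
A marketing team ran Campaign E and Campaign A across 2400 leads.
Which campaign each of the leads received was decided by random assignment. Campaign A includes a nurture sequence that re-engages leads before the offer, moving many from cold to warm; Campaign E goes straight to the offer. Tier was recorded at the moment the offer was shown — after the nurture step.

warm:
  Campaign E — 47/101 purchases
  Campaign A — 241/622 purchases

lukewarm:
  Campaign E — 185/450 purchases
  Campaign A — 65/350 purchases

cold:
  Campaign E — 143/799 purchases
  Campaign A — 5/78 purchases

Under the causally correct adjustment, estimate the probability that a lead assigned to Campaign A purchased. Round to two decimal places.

0.30

Because the campaign influences engagement tier, engagement tier is a post-treatment mediator, not a confounder. Stratifying on it would bias the estimate; the causal effect is the crude pooled difference.
So P(outcome | do(Campaign A)) is just the pooled rate for Campaign A: 311/1050 = 0.296.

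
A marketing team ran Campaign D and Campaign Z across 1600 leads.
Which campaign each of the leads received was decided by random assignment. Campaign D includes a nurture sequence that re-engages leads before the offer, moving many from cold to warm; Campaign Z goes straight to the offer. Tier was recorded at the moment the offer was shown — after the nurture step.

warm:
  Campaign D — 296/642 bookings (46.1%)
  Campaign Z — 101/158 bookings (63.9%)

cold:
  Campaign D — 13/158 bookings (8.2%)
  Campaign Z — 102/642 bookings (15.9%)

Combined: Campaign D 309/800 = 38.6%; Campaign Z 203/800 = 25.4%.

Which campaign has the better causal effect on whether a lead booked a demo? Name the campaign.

Campaign D

The engagement tier-specific comparison favours Campaign Z throughout, but the pooled figures favour Campaign D. The question is whether to condition on engagement tier.
Engagement tier is recorded after the campaign and is itself shifted by it — it sits on the causal path from campaign to outcome. Conditioning on a mediator would strip out part of the effect we want; the pooled comparison gives the total causal effect.
Pooled: Campaign D 38.6% vs Campaign Z 25.4%; Campaign D is higher overall.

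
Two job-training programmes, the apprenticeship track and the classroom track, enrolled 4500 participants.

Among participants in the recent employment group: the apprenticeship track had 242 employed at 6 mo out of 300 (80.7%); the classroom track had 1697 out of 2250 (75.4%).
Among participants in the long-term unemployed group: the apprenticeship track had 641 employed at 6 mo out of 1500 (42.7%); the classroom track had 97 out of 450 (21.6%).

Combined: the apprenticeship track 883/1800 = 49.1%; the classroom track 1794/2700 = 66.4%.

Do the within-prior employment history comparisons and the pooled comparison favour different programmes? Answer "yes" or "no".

Within each prior employment history level (recent employment 80.7% vs 75.4%; long-term unemployed 42.7% vs 21.6%), the apprenticeship track has the higher rate every time. Pooled: 49.1% vs 66.4% — the classroom track has the higher rate overall. The two comparisons disagree.

yes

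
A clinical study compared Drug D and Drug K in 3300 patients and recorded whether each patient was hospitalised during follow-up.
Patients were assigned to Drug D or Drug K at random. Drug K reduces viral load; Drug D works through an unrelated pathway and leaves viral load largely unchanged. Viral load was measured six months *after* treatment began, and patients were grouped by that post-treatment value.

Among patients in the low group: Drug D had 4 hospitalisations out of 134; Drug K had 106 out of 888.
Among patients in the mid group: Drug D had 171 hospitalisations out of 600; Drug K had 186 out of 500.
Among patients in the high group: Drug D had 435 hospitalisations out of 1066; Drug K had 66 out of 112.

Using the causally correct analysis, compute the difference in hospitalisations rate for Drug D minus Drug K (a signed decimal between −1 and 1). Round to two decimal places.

+0.10

Drug D is lower inside every viral load stratum but Drug K is lower in aggregate. Whether to stratify depends on how viral load relates to the drug.
Viral load here is a post-treatment variable shaped by the drug; conditioning on it would introduce bias rather than remove it. The overall comparison is the causal one.
The causal difference is the pooled difference: 0.339 − 0.239 = +0.100.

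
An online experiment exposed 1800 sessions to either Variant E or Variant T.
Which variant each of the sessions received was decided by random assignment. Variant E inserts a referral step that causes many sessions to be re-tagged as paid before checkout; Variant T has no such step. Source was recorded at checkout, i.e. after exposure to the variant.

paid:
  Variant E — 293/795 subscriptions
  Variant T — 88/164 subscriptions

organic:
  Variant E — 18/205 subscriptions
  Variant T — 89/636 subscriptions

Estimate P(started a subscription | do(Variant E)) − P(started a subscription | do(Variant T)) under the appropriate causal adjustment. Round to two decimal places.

+0.09

Traffic source is downstream of the variant. One should not condition on a consequence of treatment, so the overall rates are the right comparison.
The causal difference is the pooled difference: 0.311 − 0.221 = +0.090.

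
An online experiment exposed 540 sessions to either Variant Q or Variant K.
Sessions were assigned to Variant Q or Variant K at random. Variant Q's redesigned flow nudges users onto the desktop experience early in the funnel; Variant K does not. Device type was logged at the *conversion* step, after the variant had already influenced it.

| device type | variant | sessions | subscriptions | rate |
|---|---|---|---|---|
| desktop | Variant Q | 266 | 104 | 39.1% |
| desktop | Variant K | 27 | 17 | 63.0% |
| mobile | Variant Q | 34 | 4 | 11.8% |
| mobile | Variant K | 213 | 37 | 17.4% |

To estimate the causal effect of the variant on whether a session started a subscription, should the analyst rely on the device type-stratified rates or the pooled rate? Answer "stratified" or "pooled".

Stratifying would compare variants among sessions the variants themselves sorted into device type groups — a form of selection on an intermediate. The unconditioned pooled rates give the total causal effect.
Pooled: Variant Q 36.0% vs Variant K 22.5%; Variant Q is higher overall.

pooled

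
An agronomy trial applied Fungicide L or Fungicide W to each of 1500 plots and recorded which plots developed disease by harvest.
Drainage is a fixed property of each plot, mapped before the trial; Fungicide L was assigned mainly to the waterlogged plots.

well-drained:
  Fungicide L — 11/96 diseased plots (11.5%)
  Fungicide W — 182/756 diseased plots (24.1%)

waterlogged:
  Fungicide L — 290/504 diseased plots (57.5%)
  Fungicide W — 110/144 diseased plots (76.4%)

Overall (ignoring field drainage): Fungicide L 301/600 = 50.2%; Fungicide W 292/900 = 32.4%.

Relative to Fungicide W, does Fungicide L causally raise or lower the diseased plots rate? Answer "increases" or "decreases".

decreases

Here field drainage is a common cause — it drives both which fungicide a case falls under and the outcome. The crude comparison mixes populations; the stratum-specific rates are the causally relevant ones.
Within each level — well-drained: 11.5% vs 24.1%; waterlogged: 57.5% vs 76.4% — Fungicide L is lower every time.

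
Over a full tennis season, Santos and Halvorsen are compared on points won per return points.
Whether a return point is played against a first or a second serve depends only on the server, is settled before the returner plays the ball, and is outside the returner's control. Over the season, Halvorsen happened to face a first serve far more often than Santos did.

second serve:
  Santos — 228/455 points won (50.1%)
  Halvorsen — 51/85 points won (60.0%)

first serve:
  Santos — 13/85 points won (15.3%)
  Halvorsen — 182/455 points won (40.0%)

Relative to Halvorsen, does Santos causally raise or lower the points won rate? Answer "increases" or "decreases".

Serve type differs across players for reasons unrelated to any effect of the player itself, and it separately predicts the outcome — a classic confounder. We must compare within serve type levels.
Within each level — second serve: 50.1% vs 60.0%; first serve: 15.3% vs 40.0% — Halvorsen is higher every time.

decreases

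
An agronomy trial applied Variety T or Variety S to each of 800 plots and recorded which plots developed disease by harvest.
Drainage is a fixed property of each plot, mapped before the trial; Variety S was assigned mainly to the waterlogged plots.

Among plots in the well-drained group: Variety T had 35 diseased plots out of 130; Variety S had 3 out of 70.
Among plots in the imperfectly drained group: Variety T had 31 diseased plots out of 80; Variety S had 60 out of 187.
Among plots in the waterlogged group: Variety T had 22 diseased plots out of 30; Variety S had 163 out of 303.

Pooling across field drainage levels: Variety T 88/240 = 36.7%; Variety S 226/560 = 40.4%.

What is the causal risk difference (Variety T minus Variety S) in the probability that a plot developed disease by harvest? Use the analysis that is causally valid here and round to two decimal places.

+0.16

Nothing the variety does changes field drainage; the imbalance is an allocation artefact. With field drainage also predicting the outcome, the pooled figure is confounded, and the within-stratum comparison is the causal one.
Adjusting over the population distribution of field drainage: 0.250·(0.269−0.043) + 0.334·(0.388−0.321) + 0.416·(0.733−0.538) = +0.160.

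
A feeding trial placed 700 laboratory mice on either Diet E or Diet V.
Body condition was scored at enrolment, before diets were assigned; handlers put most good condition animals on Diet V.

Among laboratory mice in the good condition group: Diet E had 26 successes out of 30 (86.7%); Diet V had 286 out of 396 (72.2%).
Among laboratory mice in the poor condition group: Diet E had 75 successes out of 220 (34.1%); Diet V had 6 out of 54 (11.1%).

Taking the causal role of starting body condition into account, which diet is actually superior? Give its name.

The starting body condition-specific comparison favours Diet E throughout, but the pooled figures favour Diet V. The question is whether to condition on starting body condition.
Starting body condition is set before the diet has any effect — it is not caused by the diet — and it independently drives the outcome. That makes it a confounder, so the causal comparison is within starting body condition levels.
Within each level — good condition: 86.7% vs 72.2%; poor condition: 34.1% vs 11.1% — Diet E is higher every time.

Diet E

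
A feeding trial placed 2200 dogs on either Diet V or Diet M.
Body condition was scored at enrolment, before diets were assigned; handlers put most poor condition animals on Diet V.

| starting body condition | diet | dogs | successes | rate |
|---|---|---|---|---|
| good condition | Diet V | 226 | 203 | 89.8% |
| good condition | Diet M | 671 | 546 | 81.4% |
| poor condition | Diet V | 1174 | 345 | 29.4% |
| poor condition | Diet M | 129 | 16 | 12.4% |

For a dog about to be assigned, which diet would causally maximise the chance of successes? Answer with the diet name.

Diet V

Within every starting body condition level Diet V has the higher rate, yet pooled Diet M does — Simpson's reversal.
Here starting body condition is a common cause — it drives both which diet a case falls under and the outcome. The crude comparison mixes populations; the stratum-specific rates are the causally relevant ones.
Within each level — good condition: 89.8% vs 81.4%; poor condition: 29.4% vs 12.4% — Diet V is higher every time.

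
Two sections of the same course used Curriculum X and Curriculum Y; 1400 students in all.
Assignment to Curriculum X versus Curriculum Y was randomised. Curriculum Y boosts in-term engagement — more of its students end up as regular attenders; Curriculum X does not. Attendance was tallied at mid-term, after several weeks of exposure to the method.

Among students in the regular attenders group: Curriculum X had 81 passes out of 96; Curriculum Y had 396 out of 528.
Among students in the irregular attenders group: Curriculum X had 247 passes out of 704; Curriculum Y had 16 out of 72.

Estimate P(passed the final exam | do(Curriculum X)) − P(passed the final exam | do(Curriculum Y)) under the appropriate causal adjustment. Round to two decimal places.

Mid-term attendance is downstream of the teaching method. One should not condition on a consequence of treatment, so the overall rates are the right comparison.
The causal difference is the pooled difference: 0.410 − 0.687 = -0.277.

-0.28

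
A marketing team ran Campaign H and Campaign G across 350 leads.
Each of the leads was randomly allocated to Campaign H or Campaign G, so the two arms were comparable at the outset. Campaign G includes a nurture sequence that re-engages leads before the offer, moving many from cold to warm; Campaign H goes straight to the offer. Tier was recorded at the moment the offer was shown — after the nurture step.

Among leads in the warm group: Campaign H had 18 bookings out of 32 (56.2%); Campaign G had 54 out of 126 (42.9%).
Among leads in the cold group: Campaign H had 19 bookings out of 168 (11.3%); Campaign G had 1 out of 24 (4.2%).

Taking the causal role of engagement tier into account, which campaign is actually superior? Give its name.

Campaign G

The stratified and pooled comparisons disagree (Campaign H wins within each engagement tier; Campaign G wins overall), so the answer turns on the causal role of engagement tier.
Stratifying would compare campaigns among leads the campaigns themselves sorted into engagement tier groups — a form of selection on an intermediate. The unconditioned pooled rates give the total causal effect.
Pooled: Campaign H 18.5% vs Campaign G 36.7%; Campaign G is higher overall.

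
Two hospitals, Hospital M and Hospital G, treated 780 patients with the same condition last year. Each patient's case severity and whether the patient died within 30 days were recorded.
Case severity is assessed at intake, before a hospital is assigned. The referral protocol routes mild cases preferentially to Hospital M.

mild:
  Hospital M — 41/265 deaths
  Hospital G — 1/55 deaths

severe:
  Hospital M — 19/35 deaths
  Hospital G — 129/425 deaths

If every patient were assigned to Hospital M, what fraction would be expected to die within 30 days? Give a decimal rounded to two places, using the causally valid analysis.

0.38

Nothing the hospital does changes case severity; the imbalance is an allocation artefact. With case severity also predicting the outcome, the pooled figure is confounded, and the within-stratum comparison is the causal one.
Standardising Hospital M to the population case severity mix: 0.410·41/265 + 0.590·19/35 = 0.384.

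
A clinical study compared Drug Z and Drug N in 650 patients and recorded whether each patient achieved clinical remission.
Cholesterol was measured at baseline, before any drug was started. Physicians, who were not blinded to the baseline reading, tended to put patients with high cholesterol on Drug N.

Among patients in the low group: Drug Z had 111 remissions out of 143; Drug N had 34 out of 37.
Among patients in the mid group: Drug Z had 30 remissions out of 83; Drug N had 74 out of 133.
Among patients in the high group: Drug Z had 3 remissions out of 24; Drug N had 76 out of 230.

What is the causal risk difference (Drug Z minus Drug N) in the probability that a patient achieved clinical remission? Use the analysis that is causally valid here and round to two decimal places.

-0.18

Cholesterol satisfies the back-door criterion: it is not a descendant of the drug, and it blocks the spurious path from drug to outcome. Adjusting for it (i.e., using the within-cholesterol rates) gives the causal effect.
Adjusting over the population distribution of cholesterol: 0.277·(0.776−0.919) + 0.332·(0.361−0.556) + 0.391·(0.125−0.330) = -0.185.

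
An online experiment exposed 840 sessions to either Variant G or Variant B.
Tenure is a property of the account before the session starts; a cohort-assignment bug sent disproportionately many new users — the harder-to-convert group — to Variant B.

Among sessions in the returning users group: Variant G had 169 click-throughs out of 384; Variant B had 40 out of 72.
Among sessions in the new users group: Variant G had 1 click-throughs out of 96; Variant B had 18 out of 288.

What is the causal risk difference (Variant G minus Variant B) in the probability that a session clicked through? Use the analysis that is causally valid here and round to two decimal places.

User tenure satisfies the back-door criterion: it is not a descendant of the variant, and it blocks the spurious path from variant to outcome. Adjusting for it (i.e., using the within-user tenure rates) gives the causal effect.
Adjusting over the population distribution of user tenure: 0.543·(0.440−0.556) + 0.457·(0.010−0.062) = -0.086.

-0.09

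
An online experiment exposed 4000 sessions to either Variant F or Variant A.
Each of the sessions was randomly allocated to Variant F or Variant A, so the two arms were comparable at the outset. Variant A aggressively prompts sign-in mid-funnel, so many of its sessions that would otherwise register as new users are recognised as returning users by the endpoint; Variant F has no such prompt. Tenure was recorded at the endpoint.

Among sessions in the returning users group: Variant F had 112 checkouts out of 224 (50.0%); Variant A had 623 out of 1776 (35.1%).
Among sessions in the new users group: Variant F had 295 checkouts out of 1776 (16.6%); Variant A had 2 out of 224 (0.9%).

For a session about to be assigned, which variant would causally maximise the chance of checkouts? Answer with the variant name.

Variant F is higher inside every user tenure stratum but Variant A is higher in aggregate. Whether to stratify depends on how user tenure relates to the variant.
Because the variant influences user tenure, user tenure is a post-treatment mediator, not a confounder. Stratifying on it would bias the estimate; the causal effect is the crude pooled difference.
Pooled: Variant F 20.3% vs Variant A 31.2%; Variant A is higher overall.

Variant A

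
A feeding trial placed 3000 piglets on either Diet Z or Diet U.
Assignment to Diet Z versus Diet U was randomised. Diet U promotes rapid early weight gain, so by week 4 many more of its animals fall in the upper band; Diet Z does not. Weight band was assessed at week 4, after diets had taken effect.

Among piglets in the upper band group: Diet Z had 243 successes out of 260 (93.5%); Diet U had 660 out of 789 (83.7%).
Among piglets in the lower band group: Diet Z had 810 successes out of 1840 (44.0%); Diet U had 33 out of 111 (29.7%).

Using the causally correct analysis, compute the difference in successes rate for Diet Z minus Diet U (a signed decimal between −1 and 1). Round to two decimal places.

The week-4 weight band-specific comparison favours Diet Z throughout, but the pooled figures favour Diet U. The question is whether to condition on week-4 weight band.
Because the diet influences week-4 weight band, week-4 weight band is a post-treatment mediator, not a confounder. Stratifying on it would bias the estimate; the causal effect is the crude pooled difference.
The causal difference is the pooled difference: 0.501 − 0.770 = -0.269.

-0.27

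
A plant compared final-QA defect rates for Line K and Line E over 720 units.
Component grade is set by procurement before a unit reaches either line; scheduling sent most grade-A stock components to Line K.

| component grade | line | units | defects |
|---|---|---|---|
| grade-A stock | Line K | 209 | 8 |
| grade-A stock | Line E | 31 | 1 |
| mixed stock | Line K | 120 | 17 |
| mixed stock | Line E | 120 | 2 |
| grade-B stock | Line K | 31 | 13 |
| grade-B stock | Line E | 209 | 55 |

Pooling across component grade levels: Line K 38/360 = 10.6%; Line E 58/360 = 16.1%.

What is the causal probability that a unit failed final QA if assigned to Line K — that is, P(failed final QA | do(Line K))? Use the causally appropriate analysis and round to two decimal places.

0.20

Line E is lower inside every component grade stratum but Line K is lower in aggregate. Whether to stratify depends on how component grade relates to the line.
Component grade satisfies the back-door criterion: it is not a descendant of the line, and it blocks the spurious path from line to outcome. Adjusting for it (i.e., using the within-component grade rates) gives the causal effect.
Standardising Line K to the population component grade mix: 0.333·8/209 + 0.333·17/120 + 0.333·13/31 = 0.200.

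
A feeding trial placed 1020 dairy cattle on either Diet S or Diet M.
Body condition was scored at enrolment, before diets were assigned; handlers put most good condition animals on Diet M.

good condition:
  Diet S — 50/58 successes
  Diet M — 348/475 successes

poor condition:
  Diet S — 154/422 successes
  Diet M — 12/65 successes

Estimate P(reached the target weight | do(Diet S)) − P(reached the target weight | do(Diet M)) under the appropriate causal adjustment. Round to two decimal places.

Within every starting body condition level Diet S has the higher rate, yet pooled Diet M does — Simpson's reversal.
Here starting body condition is a common cause — it drives both which diet a case falls under and the outcome. The crude comparison mixes populations; the stratum-specific rates are the causally relevant ones.
Adjusting over the population distribution of starting body condition: 0.523·(0.862−0.733) + 0.477·(0.365−0.185) = +0.154.

+0.15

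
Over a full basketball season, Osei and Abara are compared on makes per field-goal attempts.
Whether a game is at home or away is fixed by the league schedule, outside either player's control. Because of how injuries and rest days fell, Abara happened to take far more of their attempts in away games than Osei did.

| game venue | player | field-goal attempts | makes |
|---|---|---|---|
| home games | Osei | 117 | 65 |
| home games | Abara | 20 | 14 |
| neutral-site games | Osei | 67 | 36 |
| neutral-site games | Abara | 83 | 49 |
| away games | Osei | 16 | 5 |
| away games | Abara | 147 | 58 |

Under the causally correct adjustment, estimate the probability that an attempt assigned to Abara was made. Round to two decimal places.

0.55

Within every game venue level Abara has the higher rate, yet pooled Osei does — Simpson's reversal.
Here game venue is a common cause — it drives both which player a case falls under and the outcome. The crude comparison mixes populations; the stratum-specific rates are the causally relevant ones.
Standardising Abara to the population game venue mix: 0.304·14/20 + 0.333·49/83 + 0.362·58/147 = 0.553.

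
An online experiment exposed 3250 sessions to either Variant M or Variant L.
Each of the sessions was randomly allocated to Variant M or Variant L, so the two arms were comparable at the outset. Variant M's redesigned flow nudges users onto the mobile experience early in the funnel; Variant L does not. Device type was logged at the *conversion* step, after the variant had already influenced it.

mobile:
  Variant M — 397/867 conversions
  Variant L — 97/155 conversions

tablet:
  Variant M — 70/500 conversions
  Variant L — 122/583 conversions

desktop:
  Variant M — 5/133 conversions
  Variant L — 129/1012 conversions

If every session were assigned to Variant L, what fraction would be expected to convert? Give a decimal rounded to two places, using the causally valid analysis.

0.20

Device type is downstream of the variant. One should not condition on a consequence of treatment, so the overall rates are the right comparison.
So P(outcome | do(Variant L)) is just the pooled rate for Variant L: 348/1750 = 0.199.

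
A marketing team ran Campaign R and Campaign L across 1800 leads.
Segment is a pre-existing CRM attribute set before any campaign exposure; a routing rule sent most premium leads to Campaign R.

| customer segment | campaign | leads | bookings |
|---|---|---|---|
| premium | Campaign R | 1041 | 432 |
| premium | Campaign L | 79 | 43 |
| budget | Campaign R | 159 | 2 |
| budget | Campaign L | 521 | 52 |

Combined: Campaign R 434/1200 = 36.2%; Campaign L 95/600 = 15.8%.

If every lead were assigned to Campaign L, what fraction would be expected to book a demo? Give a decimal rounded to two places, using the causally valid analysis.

0.38

Customer segment satisfies the back-door criterion: it is not a descendant of the campaign, and it blocks the spurious path from campaign to outcome. Adjusting for it (i.e., using the within-customer segment rates) gives the causal effect.
Standardising Campaign L to the population customer segment mix: 0.622·43/79 + 0.378·52/521 = 0.376.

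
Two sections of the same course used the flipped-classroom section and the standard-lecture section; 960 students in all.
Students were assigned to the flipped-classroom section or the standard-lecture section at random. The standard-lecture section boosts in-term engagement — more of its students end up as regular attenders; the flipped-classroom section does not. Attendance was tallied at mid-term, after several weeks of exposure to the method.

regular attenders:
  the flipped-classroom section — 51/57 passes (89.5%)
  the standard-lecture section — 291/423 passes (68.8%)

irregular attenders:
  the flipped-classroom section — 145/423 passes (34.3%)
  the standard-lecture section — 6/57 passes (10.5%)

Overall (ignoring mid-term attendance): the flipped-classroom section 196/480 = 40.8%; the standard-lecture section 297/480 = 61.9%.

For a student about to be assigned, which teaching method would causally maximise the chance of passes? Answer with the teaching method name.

the standard-lecture section

The stratified and pooled comparisons disagree (the flipped-classroom section wins within each mid-term attendance; the standard-lecture section wins overall), so the answer turns on the causal role of mid-term attendance.
Mid-term attendance here is a post-treatment variable shaped by the teaching method; conditioning on it would introduce bias rather than remove it. The overall comparison is the causal one.
Pooled: the flipped-classroom section 40.8% vs the standard-lecture section 61.9%; the standard-lecture section is higher overall.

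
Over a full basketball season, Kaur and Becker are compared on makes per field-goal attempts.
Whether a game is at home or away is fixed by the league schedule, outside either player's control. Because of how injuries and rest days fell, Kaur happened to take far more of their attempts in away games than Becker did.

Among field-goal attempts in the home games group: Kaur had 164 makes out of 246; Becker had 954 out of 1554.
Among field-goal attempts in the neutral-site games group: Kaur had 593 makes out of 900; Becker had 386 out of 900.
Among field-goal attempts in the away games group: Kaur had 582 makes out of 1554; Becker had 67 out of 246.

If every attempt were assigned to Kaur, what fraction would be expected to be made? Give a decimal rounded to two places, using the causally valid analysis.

0.57

Game venue is set before the player has any effect — it is not caused by the player — and it independently drives the outcome. That makes it a confounder, so the causal comparison is within game venue levels.
Standardising Kaur to the population game venue mix: 0.333·164/246 + 0.333·593/900 + 0.333·582/1554 = 0.567.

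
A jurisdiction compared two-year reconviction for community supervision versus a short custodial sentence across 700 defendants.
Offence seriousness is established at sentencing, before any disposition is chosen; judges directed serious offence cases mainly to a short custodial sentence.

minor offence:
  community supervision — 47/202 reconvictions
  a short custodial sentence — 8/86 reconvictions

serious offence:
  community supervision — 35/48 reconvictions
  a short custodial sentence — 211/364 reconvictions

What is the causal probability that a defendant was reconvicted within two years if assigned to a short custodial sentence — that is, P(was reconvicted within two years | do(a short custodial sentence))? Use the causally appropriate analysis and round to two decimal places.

The stratified and pooled comparisons disagree (a short custodial sentence wins within each offence seriousness; community supervision wins overall), so the answer turns on the causal role of offence seriousness.
Offence seriousness is set before the disposition has any effect — it is not caused by the disposition — and it independently drives the outcome. That makes it a confounder, so the causal comparison is within offence seriousness levels.
Standardising a short custodial sentence to the population offence seriousness mix: 0.411·8/86 + 0.589·211/364 = 0.379.

0.38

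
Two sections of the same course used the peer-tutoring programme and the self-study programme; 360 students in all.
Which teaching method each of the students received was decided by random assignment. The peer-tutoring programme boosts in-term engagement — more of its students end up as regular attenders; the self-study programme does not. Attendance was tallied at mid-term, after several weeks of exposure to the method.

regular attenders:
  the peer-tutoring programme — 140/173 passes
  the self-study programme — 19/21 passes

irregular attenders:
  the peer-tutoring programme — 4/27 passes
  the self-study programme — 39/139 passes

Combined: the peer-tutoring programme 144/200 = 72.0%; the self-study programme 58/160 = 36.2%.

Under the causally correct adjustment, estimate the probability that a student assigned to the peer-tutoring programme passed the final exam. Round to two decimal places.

0.72

Because the teaching method influences mid-term attendance, mid-term attendance is a post-treatment mediator, not a confounder. Stratifying on it would bias the estimate; the causal effect is the crude pooled difference.
So P(outcome | do(the peer-tutoring programme)) is just the pooled rate for the peer-tutoring programme: 144/200 = 0.720.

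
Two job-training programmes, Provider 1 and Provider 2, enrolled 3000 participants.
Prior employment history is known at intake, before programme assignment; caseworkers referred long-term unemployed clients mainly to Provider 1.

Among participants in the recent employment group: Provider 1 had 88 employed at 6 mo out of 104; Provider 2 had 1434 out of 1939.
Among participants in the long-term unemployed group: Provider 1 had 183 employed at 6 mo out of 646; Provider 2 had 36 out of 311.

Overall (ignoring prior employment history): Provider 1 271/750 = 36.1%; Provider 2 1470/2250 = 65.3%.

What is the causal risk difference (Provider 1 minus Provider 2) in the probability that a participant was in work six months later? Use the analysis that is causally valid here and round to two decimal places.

Nothing the programme does changes prior employment history; the imbalance is an allocation artefact. With prior employment history also predicting the outcome, the pooled figure is confounded, and the within-stratum comparison is the causal one.
Adjusting over the population distribution of prior employment history: 0.681·(0.846−0.740) + 0.319·(0.283−0.116) = +0.126.

+0.13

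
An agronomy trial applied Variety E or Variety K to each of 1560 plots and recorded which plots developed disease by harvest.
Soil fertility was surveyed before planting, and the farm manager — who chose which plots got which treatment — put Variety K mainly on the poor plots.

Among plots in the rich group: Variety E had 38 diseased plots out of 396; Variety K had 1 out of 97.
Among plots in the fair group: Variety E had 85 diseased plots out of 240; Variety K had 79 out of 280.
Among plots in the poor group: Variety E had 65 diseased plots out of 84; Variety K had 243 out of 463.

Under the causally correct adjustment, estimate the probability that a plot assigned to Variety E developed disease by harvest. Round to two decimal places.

Soil fertility satisfies the back-door criterion: it is not a descendant of the variety, and it blocks the spurious path from variety to outcome. Adjusting for it (i.e., using the within-soil fertility rates) gives the causal effect.
Standardising Variety E to the population soil fertility mix: 0.316·38/396 + 0.333·85/240 + 0.351·65/84 = 0.420.

0.42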